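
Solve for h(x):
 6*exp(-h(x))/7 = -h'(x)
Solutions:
 h(x) = log(C1 - 6*x/7)


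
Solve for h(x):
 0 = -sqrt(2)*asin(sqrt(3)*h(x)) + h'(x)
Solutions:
 Integral(1/asin(sqrt(3)*_y), (_y, h(x))) = C1 + sqrt(2)*x


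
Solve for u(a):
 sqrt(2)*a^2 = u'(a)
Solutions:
 u(a) = C1 + sqrt(2)*a^3/3


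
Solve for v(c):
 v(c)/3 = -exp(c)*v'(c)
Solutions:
 v(c) = C1*exp(exp(-c)/3)


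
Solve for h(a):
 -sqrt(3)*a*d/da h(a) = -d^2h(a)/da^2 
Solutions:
 h(a) = C1 + C2*erfi(sqrt(2)*3^(1/4)*a/2)


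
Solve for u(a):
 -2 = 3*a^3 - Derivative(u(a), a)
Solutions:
 u(a) = C1 + 3*a^4/4 + 2*a


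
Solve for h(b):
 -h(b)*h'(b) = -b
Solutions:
 h(b) = -sqrt(C1 + b^2)
 h(b) = sqrt(C1 + b^2)


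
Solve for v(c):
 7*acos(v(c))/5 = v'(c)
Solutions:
 Integral(1/acos(_y), (_y, v(c))) = C1 + 7*c/5


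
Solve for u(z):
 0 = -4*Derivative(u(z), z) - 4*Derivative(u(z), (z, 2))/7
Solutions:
 u(z) = C1 + C2*exp(-7*z)


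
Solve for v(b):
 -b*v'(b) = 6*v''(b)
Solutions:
 v(b) = C1 + C2*erf(sqrt(3)*b/6)


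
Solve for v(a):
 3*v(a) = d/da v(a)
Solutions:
 v(a) = C1*exp(3*a)


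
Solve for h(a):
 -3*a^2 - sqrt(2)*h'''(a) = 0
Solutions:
 h(a) = C1 + C2*a + C3*a^2 - sqrt(2)*a^5/40


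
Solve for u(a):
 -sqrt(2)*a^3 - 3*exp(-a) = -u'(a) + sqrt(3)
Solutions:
 u(a) = C1 + sqrt(2)*a^4/4 + sqrt(3)*a - 3*exp(-a)


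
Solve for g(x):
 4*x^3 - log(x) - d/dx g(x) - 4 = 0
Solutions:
 g(x) = C1 + x^4 - x*log(x) - 3*x


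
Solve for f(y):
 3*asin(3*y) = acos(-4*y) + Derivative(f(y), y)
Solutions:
 f(y) = C1 - y*acos(-4*y) + 3*y*asin(3*y) - sqrt(1 - 16*y^2)/4 + sqrt(1 - 9*y^2)


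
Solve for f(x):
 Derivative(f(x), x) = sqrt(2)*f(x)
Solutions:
 f(x) = C1*exp(sqrt(2)*x)


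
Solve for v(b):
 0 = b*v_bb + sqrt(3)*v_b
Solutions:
 v(b) = C1 + C2*b^(1 - sqrt(3))


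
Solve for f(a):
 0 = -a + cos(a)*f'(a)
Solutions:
 f(a) = C1 + Integral(a/cos(a), a)


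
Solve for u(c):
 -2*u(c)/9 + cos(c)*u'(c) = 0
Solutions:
 u(c) = C1*(sin(c) + 1)^(1/9)/(sin(c) - 1)^(1/9)


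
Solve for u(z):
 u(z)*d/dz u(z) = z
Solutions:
 u(z) = -sqrt(C1 + z^2)
 u(z) = sqrt(C1 + z^2)


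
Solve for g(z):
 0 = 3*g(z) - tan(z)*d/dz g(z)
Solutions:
 g(z) = C1*sin(z)^3


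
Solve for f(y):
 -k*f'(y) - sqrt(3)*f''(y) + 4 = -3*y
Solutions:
 f(y) = C1 + C2*exp(-sqrt(3)*k*y/3) + 3*y^2/(2*k) + 4*y/k - 3*sqrt(3)*y/k^2


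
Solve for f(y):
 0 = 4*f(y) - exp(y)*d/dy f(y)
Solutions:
 f(y) = C1*exp(-4*exp(-y))


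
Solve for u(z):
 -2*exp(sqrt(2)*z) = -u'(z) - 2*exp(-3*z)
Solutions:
 u(z) = C1 + sqrt(2)*exp(sqrt(2)*z) + 2*exp(-3*z)/3


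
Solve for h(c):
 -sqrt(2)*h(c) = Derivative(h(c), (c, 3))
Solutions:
 h(c) = C3*exp(-2^(1/6)*c) + (C1*sin(2^(1/6)*sqrt(3)*c/2) + C2*cos(2^(1/6)*sqrt(3)*c/2))*exp(2^(1/6)*c/2)


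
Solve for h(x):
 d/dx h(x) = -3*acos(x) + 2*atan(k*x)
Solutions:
 h(x) = C1 - 3*x*acos(x) + 3*sqrt(1 - x^2) + 2*Piecewise((x*atan(k*x) - log(k^2*x^2 + 1)/(2*k), Ne(k, 0)), (0, True))


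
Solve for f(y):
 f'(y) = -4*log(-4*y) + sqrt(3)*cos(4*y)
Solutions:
 f(y) = C1 - 4*y*log(-y) - 8*y*log(2) + 4*y + sqrt(3)*sin(4*y)/4


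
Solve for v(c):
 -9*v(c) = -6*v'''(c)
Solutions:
 v(c) = C3*exp(2^(2/3)*3^(1/3)*c/2) + (C1*sin(2^(2/3)*3^(5/6)*c/4) + C2*cos(2^(2/3)*3^(5/6)*c/4))*exp(-2^(2/3)*3^(1/3)*c/4)


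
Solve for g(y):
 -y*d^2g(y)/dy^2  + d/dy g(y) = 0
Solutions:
 g(y) = C1 + C2*y^2


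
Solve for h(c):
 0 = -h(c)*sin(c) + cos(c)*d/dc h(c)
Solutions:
 h(c) = C1/cos(c)


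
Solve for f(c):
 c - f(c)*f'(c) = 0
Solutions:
 f(c) = -sqrt(C1 + c^2)
 f(c) = sqrt(C1 + c^2)


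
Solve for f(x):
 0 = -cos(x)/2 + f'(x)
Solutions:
 f(x) = C1 + sin(x)/2


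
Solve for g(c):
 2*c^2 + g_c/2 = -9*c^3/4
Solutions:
 g(c) = C1 - 9*c^4/8 - 4*c^3/3


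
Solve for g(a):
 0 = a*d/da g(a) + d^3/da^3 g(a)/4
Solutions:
 g(a) = C1 + Integral(C2*airyai(-2^(2/3)*a) + C3*airybi(-2^(2/3)*a), a)


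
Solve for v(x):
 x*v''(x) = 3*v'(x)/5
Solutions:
 v(x) = C1 + C2*x^(8/5)


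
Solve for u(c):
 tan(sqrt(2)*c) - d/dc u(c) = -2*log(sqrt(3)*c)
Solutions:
 u(c) = C1 + 2*c*log(c) - 2*c + c*log(3) - sqrt(2)*log(cos(sqrt(2)*c))/2


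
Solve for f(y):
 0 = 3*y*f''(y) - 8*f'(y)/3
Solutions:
 f(y) = C1 + C2*y^(17/9)


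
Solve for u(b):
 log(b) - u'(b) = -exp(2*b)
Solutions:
 u(b) = C1 + b*log(b) - b + exp(2*b)/2


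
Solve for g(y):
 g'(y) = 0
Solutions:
 g(y) = C1


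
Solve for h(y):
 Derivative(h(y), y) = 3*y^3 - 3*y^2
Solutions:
 h(y) = C1 + 3*y^4/4 - y^3


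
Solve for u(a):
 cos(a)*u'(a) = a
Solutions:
 u(a) = C1 + Integral(a/cos(a), a)


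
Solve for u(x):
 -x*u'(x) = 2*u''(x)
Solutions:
 u(x) = C1 + C2*erf(x/2)


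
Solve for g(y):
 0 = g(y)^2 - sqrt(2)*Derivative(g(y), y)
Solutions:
 g(y) = -2/(C1 + sqrt(2)*y)


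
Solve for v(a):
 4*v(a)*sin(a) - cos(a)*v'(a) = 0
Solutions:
 v(a) = C1/cos(a)^4


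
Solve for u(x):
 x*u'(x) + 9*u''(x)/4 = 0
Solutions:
 u(x) = C1 + C2*erf(sqrt(2)*x/3)


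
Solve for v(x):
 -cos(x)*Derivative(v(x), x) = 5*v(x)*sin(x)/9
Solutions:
 v(x) = C1*cos(x)^(5/9)


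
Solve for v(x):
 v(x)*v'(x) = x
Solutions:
 v(x) = -sqrt(C1 + x^2)
 v(x) = sqrt(C1 + x^2)


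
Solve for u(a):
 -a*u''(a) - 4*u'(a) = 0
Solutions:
 u(a) = C1 + C2/a^3


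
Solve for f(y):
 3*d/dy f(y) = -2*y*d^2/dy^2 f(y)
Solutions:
 f(y) = C1 + C2/sqrt(y)


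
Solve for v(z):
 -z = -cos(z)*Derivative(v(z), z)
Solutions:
 v(z) = C1 + Integral(z/cos(z), z)


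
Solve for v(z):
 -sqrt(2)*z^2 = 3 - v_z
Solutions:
 v(z) = C1 + sqrt(2)*z^3/3 + 3*z


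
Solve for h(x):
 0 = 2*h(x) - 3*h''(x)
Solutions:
 h(x) = C1*exp(-sqrt(6)*x/3) + C2*exp(sqrt(6)*x/3)


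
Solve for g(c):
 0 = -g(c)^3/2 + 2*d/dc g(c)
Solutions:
 g(c) = -sqrt(2)*sqrt(-1/(C1 + c))
 g(c) = sqrt(2)*sqrt(-1/(C1 + c))


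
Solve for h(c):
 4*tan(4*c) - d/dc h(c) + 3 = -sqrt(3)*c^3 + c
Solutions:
 h(c) = C1 + sqrt(3)*c^4/4 - c^2/2 + 3*c - log(cos(4*c))


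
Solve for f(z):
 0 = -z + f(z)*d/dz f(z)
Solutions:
 f(z) = -sqrt(C1 + z^2)
 f(z) = sqrt(C1 + z^2)


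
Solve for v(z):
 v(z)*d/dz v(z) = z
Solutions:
 v(z) = -sqrt(C1 + z^2)
 v(z) = sqrt(C1 + z^2)


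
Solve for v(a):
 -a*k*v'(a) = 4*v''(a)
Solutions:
 v(a) = Piecewise((-sqrt(2)*sqrt(pi)*C1*erf(sqrt(2)*a*sqrt(k)/4)/sqrt(k) - C2, (k > 0) | (k < 0)), (-C1*a - C2, True))


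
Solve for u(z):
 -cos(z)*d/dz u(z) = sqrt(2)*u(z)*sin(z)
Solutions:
 u(z) = C1*cos(z)^(sqrt(2))


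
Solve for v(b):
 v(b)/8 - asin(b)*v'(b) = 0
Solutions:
 v(b) = C1*exp(Integral(1/asin(b), b)/8)


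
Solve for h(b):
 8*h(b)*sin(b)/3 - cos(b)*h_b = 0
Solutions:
 h(b) = C1/cos(b)^(8/3)


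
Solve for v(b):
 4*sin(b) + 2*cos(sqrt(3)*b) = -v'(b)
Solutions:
 v(b) = C1 - 2*sqrt(3)*sin(sqrt(3)*b)/3 + 4*cos(b)


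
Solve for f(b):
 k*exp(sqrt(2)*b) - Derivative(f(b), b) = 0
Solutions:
 f(b) = C1 + sqrt(2)*k*exp(sqrt(2)*b)/2


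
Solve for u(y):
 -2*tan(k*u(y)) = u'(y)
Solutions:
 u(y) = Piecewise((-asin(exp(C1*k - 2*k*y))/k + pi/k, Ne(k, 0)), (nan, True))
 u(y) = Piecewise((asin(exp(C1*k - 2*k*y))/k, Ne(k, 0)), (nan, True))


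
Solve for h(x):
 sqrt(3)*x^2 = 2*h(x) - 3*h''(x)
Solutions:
 h(x) = C1*exp(-sqrt(6)*x/3) + C2*exp(sqrt(6)*x/3) + sqrt(3)*x^2/2 + 3*sqrt(3)/2


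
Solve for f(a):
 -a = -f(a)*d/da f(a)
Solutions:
 f(a) = -sqrt(C1 + a^2)
 f(a) = sqrt(C1 + a^2)


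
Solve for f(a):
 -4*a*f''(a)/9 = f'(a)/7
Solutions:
 f(a) = C1 + C2*a^(19/28)


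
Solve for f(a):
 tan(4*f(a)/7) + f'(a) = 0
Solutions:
 f(a) = -7*asin(C1*exp(-4*a/7))/4 + 7*pi/4
 f(a) = 7*asin(C1*exp(-4*a/7))/4


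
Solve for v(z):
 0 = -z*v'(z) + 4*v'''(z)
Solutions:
 v(z) = C1 + Integral(C2*airyai(2^(1/3)*z/2) + C3*airybi(2^(1/3)*z/2), z)


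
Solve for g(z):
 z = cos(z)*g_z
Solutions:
 g(z) = C1 + Integral(z/cos(z), z)


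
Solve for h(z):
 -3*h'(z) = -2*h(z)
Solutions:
 h(z) = C1*exp(2*z/3)


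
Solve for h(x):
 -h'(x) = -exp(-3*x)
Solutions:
 h(x) = C1 - exp(-3*x)/3


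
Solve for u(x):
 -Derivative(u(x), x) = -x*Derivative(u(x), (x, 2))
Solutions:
 u(x) = C1 + C2*x^2


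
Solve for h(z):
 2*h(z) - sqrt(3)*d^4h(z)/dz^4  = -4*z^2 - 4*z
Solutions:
 h(z) = C1*exp(-2^(1/4)*3^(7/8)*z/3) + C2*exp(2^(1/4)*3^(7/8)*z/3) + C3*sin(2^(1/4)*3^(7/8)*z/3) + C4*cos(2^(1/4)*3^(7/8)*z/3) - 2*z^2 - 2*z


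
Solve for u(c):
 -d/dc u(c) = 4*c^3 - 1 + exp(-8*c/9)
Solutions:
 u(c) = C1 - c^4 + c + 9*exp(-8*c/9)/8


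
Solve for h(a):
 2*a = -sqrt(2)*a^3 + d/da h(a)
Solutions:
 h(a) = C1 + sqrt(2)*a^4/4 + a^2


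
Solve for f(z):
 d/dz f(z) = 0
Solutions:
 f(z) = C1


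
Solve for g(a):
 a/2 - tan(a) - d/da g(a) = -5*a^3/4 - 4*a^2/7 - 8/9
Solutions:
 g(a) = C1 + 5*a^4/16 + 4*a^3/21 + a^2/4 + 8*a/9 + log(cos(a))


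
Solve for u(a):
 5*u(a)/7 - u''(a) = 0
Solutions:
 u(a) = C1*exp(-sqrt(35)*a/7) + C2*exp(sqrt(35)*a/7)


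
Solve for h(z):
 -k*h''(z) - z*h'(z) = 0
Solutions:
 h(z) = C1 + C2*sqrt(k)*erf(sqrt(2)*z*sqrt(1/k)/2)


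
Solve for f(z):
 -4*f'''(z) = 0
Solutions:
 f(z) = C1 + C2*z + C3*z^2


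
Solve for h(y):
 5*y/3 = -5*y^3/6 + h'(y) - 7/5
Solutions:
 h(y) = C1 + 5*y^4/24 + 5*y^2/6 + 7*y/5


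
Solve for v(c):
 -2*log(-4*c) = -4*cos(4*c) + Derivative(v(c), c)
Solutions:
 v(c) = C1 - 2*c*log(-c) - 4*c*log(2) + 2*c + sin(4*c)


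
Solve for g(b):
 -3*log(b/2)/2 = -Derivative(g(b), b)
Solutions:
 g(b) = C1 + 3*b*log(b)/2 - 3*b/2 - 3*b*log(2)/2


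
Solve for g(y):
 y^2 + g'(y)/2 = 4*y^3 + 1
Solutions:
 g(y) = C1 + 2*y^4 - 2*y^3/3 + 2*y


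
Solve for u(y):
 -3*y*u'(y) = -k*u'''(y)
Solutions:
 u(y) = C1 + Integral(C2*airyai(3^(1/3)*y*(1/k)^(1/3)) + C3*airybi(3^(1/3)*y*(1/k)^(1/3)), y)


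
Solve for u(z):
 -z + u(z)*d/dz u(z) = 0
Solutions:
 u(z) = -sqrt(C1 + z^2)
 u(z) = sqrt(C1 + z^2)


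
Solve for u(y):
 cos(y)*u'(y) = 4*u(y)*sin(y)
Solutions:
 u(y) = C1/cos(y)^4


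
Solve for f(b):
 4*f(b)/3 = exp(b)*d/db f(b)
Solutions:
 f(b) = C1*exp(-4*exp(-b)/3)


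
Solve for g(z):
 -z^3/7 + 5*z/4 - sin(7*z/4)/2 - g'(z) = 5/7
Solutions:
 g(z) = C1 - z^4/28 + 5*z^2/8 - 5*z/7 + 2*cos(7*z/4)/7


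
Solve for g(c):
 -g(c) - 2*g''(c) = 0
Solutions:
 g(c) = C1*sin(sqrt(2)*c/2) + C2*cos(sqrt(2)*c/2)


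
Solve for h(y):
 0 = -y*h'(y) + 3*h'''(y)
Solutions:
 h(y) = C1 + Integral(C2*airyai(3^(2/3)*y/3) + C3*airybi(3^(2/3)*y/3), y)


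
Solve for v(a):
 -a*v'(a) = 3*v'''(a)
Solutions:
 v(a) = C1 + Integral(C2*airyai(-3^(2/3)*a/3) + C3*airybi(-3^(2/3)*a/3), a)


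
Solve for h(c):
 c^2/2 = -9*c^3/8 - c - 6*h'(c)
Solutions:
 h(c) = C1 - 3*c^4/64 - c^3/36 - c^2/12


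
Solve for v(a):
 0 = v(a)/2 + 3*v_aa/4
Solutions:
 v(a) = C1*sin(sqrt(6)*a/3) + C2*cos(sqrt(6)*a/3)


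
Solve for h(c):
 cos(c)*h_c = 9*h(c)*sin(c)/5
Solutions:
 h(c) = C1/cos(c)^(9/5)


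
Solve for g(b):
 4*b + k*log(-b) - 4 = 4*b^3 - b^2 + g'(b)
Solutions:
 g(b) = C1 - b^4 + b^3/3 + 2*b^2 + b*k*log(-b) + b*(-k - 4)


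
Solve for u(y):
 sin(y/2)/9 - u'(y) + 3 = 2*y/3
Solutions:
 u(y) = C1 - y^2/3 + 3*y - 2*cos(y/2)/9


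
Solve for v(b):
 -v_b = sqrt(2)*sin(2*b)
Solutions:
 v(b) = C1 + sqrt(2)*cos(2*b)/2


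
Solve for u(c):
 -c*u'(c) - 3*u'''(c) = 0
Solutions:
 u(c) = C1 + Integral(C2*airyai(-3^(2/3)*c/3) + C3*airybi(-3^(2/3)*c/3), c)


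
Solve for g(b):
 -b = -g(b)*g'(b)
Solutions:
 g(b) = -sqrt(C1 + b^2)
 g(b) = sqrt(C1 + b^2)


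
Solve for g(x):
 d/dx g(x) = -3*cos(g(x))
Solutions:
 g(x) = pi - asin((C1 + exp(6*x))/(C1 - exp(6*x)))
 g(x) = asin((C1 + exp(6*x))/(C1 - exp(6*x)))


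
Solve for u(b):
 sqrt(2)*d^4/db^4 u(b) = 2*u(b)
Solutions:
 u(b) = C1*exp(-2^(1/8)*b) + C2*exp(2^(1/8)*b) + C3*sin(2^(1/8)*b) + C4*cos(2^(1/8)*b)


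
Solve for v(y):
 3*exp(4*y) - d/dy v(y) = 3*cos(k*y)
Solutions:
 v(y) = C1 + 3*exp(4*y)/4 - 3*sin(k*y)/k


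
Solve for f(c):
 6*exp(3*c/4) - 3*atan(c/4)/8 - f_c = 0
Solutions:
 f(c) = C1 - 3*c*atan(c/4)/8 + 8*exp(3*c/4) + 3*log(c^2 + 16)/4


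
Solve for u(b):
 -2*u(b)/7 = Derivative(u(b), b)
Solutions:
 u(b) = C1*exp(-2*b/7)


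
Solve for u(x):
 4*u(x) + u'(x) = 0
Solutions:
 u(x) = C1*exp(-4*x)


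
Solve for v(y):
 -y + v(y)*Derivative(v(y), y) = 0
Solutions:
 v(y) = -sqrt(C1 + y^2)
 v(y) = sqrt(C1 + y^2)


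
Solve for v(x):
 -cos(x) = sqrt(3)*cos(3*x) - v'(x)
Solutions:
 v(x) = C1 + sin(x) + sqrt(3)*sin(3*x)/3


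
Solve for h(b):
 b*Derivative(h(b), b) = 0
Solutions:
 h(b) = C1


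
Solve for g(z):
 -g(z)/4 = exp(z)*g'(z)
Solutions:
 g(z) = C1*exp(exp(-z)/4)


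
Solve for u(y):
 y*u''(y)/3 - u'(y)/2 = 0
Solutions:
 u(y) = C1 + C2*y^(5/2)


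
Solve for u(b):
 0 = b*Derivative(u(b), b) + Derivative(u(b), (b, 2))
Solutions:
 u(b) = C1 + C2*erf(sqrt(2)*b/2)


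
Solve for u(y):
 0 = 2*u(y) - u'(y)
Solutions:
 u(y) = C1*exp(2*y)


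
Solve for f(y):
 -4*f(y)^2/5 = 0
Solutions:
 f(y) = 0


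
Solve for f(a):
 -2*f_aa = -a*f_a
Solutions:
 f(a) = C1 + C2*erfi(a/2)


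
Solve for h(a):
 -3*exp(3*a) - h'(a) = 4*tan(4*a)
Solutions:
 h(a) = C1 - exp(3*a) + log(cos(4*a))


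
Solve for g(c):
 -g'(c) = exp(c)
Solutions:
 g(c) = C1 - exp(c)


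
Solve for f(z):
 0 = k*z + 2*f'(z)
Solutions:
 f(z) = C1 - k*z^2/4


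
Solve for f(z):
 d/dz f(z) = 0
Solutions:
 f(z) = C1


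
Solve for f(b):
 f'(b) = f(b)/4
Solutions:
 f(b) = C1*exp(b/4)


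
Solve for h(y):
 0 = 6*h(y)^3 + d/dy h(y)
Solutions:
 h(y) = -sqrt(2)*sqrt(-1/(C1 - 6*y))/2
 h(y) = sqrt(2)*sqrt(-1/(C1 - 6*y))/2


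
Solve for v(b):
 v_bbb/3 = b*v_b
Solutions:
 v(b) = C1 + Integral(C2*airyai(3^(1/3)*b) + C3*airybi(3^(1/3)*b), b)


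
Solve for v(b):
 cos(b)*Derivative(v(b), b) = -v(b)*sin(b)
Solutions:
 v(b) = C1*cos(b)


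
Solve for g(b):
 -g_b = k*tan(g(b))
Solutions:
 g(b) = pi - asin(C1*exp(-b*k))
 g(b) = asin(C1*exp(-b*k))


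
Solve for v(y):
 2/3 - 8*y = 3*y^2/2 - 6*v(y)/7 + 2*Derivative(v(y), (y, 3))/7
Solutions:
 v(y) = C3*exp(3^(1/3)*y) + 7*y^2/4 + 28*y/3 + (C1*sin(3^(5/6)*y/2) + C2*cos(3^(5/6)*y/2))*exp(-3^(1/3)*y/2) - 7/9


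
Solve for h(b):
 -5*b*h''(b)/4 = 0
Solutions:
 h(b) = C1 + C2*b


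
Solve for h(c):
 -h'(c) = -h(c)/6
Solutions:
 h(c) = C1*exp(c/6)


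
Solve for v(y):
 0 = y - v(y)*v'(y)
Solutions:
 v(y) = -sqrt(C1 + y^2)
 v(y) = sqrt(C1 + y^2)


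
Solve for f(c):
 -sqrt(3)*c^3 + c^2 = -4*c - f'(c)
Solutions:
 f(c) = C1 + sqrt(3)*c^4/4 - c^3/3 - 2*c^2


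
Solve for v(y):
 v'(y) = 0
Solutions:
 v(y) = C1


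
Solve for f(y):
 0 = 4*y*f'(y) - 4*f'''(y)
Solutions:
 f(y) = C1 + Integral(C2*airyai(y) + C3*airybi(y), y)


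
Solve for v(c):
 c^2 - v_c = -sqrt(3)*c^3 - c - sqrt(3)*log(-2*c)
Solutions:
 v(c) = C1 + sqrt(3)*c^4/4 + c^3/3 + c^2/2 + sqrt(3)*c*log(-c) + sqrt(3)*c*(-1 + log(2))


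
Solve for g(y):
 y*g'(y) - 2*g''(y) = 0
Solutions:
 g(y) = C1 + C2*erfi(y/2)


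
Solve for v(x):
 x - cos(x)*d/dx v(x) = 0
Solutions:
 v(x) = C1 + Integral(x/cos(x), x)


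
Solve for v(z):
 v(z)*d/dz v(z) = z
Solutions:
 v(z) = -sqrt(C1 + z^2)
 v(z) = sqrt(C1 + z^2)


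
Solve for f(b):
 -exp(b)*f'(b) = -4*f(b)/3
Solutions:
 f(b) = C1*exp(-4*exp(-b)/3)


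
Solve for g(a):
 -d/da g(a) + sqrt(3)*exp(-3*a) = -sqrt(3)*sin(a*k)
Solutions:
 g(a) = C1 - sqrt(3)*exp(-3*a)/3 - sqrt(3)*cos(a*k)/k


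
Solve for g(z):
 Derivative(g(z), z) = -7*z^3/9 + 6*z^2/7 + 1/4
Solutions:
 g(z) = C1 - 7*z^4/36 + 2*z^3/7 + z/4


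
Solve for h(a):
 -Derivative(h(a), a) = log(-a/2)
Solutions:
 h(a) = C1 - a*log(-a) + a*(log(2) + 1)


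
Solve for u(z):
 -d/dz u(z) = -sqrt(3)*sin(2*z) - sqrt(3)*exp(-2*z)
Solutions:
 u(z) = C1 - sqrt(3)*cos(2*z)/2 - sqrt(3)*exp(-2*z)/2


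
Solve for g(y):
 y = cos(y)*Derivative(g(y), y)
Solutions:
 g(y) = C1 + Integral(y/cos(y), y)


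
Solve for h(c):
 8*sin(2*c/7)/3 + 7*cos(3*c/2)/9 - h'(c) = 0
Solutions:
 h(c) = C1 + 14*sin(3*c/2)/27 - 28*cos(2*c/7)/3


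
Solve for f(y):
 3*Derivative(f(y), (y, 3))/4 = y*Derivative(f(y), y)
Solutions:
 f(y) = C1 + Integral(C2*airyai(6^(2/3)*y/3) + C3*airybi(6^(2/3)*y/3), y)


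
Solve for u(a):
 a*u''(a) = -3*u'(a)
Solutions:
 u(a) = C1 + C2/a^2


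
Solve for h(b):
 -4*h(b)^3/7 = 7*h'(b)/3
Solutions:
 h(b) = -7*sqrt(2)*sqrt(-1/(C1 - 12*b))/2
 h(b) = 7*sqrt(2)*sqrt(-1/(C1 - 12*b))/2


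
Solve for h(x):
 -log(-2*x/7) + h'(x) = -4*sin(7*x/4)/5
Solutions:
 h(x) = C1 + x*log(-x) - x*log(7) - x + x*log(2) + 16*cos(7*x/4)/35


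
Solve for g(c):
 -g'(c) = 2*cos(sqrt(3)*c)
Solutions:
 g(c) = C1 - 2*sqrt(3)*sin(sqrt(3)*c)/3


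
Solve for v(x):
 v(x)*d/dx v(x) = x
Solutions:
 v(x) = -sqrt(C1 + x^2)
 v(x) = sqrt(C1 + x^2)


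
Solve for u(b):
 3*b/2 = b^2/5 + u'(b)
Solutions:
 u(b) = C1 - b^3/15 + 3*b^2/4


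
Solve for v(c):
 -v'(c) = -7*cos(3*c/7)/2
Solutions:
 v(c) = C1 + 49*sin(3*c/7)/6


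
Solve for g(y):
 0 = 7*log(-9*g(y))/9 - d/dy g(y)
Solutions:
 -9*Integral(1/(log(-_y) + 2*log(3)), (_y, g(y)))/7 = C1 - y


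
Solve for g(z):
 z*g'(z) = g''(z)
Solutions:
 g(z) = C1 + C2*erfi(sqrt(2)*z/2)


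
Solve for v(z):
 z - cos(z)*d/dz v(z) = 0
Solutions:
 v(z) = C1 + Integral(z/cos(z), z)


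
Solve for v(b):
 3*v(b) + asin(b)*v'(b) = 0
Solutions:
 v(b) = C1*exp(-3*Integral(1/asin(b), b))


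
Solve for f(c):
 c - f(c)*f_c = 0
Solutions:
 f(c) = -sqrt(C1 + c^2)
 f(c) = sqrt(C1 + c^2)


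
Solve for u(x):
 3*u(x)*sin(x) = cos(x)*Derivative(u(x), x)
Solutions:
 u(x) = C1/cos(x)^3


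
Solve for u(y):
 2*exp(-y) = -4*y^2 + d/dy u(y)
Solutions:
 u(y) = C1 + 4*y^3/3 - 2*exp(-y)


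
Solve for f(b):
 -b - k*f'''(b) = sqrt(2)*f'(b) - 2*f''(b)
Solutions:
 f(b) = C1 + C2*exp(b*(1 - sqrt(-sqrt(2)*k + 1))/k) + C3*exp(b*(sqrt(-sqrt(2)*k + 1) + 1)/k) - sqrt(2)*b^2/4 - b


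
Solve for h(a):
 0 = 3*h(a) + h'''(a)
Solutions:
 h(a) = C3*exp(-3^(1/3)*a) + (C1*sin(3^(5/6)*a/2) + C2*cos(3^(5/6)*a/2))*exp(3^(1/3)*a/2)


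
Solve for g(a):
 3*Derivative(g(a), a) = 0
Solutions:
 g(a) = C1


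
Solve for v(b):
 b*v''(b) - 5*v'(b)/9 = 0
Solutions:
 v(b) = C1 + C2*b^(14/9)


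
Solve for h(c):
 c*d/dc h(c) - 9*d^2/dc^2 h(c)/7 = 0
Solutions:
 h(c) = C1 + C2*erfi(sqrt(14)*c/6)


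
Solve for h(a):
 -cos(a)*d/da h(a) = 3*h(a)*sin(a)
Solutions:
 h(a) = C1*cos(a)^3


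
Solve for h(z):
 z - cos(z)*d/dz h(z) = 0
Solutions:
 h(z) = C1 + Integral(z/cos(z), z)


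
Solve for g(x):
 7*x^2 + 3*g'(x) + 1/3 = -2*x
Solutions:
 g(x) = C1 - 7*x^3/9 - x^2/3 - x/9


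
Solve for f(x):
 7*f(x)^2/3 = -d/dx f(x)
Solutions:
 f(x) = 3/(C1 + 7*x)


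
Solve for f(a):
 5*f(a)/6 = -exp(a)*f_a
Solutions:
 f(a) = C1*exp(5*exp(-a)/6)


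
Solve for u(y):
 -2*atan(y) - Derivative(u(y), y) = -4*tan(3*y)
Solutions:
 u(y) = C1 - 2*y*atan(y) + log(y^2 + 1) - 4*log(cos(3*y))/3


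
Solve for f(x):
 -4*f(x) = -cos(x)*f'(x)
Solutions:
 f(x) = C1*(sin(x)^2 + 2*sin(x) + 1)/(sin(x)^2 - 2*sin(x) + 1)


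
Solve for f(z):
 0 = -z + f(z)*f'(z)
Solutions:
 f(z) = -sqrt(C1 + z^2)
 f(z) = sqrt(C1 + z^2)


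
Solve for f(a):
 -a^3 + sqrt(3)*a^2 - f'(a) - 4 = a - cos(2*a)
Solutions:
 f(a) = C1 - a^4/4 + sqrt(3)*a^3/3 - a^2/2 - 4*a + sin(2*a)/2


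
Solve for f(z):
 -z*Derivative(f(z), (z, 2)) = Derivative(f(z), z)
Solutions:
 f(z) = C1 + C2*log(z)


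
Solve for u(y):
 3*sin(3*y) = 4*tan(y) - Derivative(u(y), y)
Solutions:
 u(y) = C1 - 4*log(cos(y)) + cos(3*y)


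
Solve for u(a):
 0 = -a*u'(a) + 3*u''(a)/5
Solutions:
 u(a) = C1 + C2*erfi(sqrt(30)*a/6)


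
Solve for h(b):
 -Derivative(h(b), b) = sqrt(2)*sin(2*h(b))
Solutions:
 h(b) = pi - acos((-C1 - exp(4*sqrt(2)*b))/(C1 - exp(4*sqrt(2)*b)))/2
 h(b) = acos((-C1 - exp(4*sqrt(2)*b))/(C1 - exp(4*sqrt(2)*b)))/2


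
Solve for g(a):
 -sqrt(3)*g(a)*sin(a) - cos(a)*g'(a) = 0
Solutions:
 g(a) = C1*cos(a)^(sqrt(3))


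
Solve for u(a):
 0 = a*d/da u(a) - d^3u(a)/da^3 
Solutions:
 u(a) = C1 + Integral(C2*airyai(a) + C3*airybi(a), a)


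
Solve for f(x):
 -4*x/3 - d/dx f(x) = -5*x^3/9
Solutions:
 f(x) = C1 + 5*x^4/36 - 2*x^2/3


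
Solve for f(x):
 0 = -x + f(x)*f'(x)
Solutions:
 f(x) = -sqrt(C1 + x^2)
 f(x) = sqrt(C1 + x^2)


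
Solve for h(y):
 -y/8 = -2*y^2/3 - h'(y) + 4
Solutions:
 h(y) = C1 - 2*y^3/9 + y^2/16 + 4*y


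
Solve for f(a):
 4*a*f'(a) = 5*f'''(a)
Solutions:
 f(a) = C1 + Integral(C2*airyai(10^(2/3)*a/5) + C3*airybi(10^(2/3)*a/5), a)


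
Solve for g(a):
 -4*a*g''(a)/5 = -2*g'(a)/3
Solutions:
 g(a) = C1 + C2*a^(11/6)


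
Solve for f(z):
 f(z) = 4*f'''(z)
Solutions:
 f(z) = C3*exp(2^(1/3)*z/2) + (C1*sin(2^(1/3)*sqrt(3)*z/4) + C2*cos(2^(1/3)*sqrt(3)*z/4))*exp(-2^(1/3)*z/4)


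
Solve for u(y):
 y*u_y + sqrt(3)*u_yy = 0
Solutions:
 u(y) = C1 + C2*erf(sqrt(2)*3^(3/4)*y/6)


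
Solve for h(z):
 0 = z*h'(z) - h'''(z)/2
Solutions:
 h(z) = C1 + Integral(C2*airyai(2^(1/3)*z) + C3*airybi(2^(1/3)*z), z)


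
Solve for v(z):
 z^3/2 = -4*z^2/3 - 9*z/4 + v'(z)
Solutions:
 v(z) = C1 + z^4/8 + 4*z^3/9 + 9*z^2/8


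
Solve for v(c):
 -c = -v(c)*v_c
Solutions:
 v(c) = -sqrt(C1 + c^2)
 v(c) = sqrt(C1 + c^2)


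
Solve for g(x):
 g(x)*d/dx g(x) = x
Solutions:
 g(x) = -sqrt(C1 + x^2)
 g(x) = sqrt(C1 + x^2)


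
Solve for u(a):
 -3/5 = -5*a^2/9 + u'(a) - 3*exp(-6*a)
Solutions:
 u(a) = C1 + 5*a^3/27 - 3*a/5 - exp(-6*a)/2


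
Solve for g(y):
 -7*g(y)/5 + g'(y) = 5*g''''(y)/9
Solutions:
 g(y) = (C1*sin(y*(-sqrt(15)*37^(1/4)*sin(atan(2*sqrt(3)/5)/2) + 5*sqrt(3))/10) + C2*cos(y*(-sqrt(15)*37^(1/4)*sin(atan(2*sqrt(3)/5)/2) + 5*sqrt(3))/10))*exp(sqrt(15)*37^(1/4)*y*cos(atan(2*sqrt(3)/5)/2)/10) + (C3*sin(y*(sqrt(15)*37^(1/4)*sin(atan(2*sqrt(3)/5)/2) + 5*sqrt(3))/10) + C4*cos(y*(sqrt(15)*37^(1/4)*sin(atan(2*sqrt(3)/5)/2) + 5*sqrt(3))/10))*exp(-sqrt(15)*37^(1/4)*y*cos(atan(2*sqrt(3)/5)/2)/10)


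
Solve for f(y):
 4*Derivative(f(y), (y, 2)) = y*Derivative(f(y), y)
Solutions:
 f(y) = C1 + C2*erfi(sqrt(2)*y/4)


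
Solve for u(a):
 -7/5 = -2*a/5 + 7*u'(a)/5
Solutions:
 u(a) = C1 + a^2/7 - a


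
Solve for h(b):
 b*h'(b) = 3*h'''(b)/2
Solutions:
 h(b) = C1 + Integral(C2*airyai(2^(1/3)*3^(2/3)*b/3) + C3*airybi(2^(1/3)*3^(2/3)*b/3), b)


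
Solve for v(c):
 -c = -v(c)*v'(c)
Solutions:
 v(c) = -sqrt(C1 + c^2)
 v(c) = sqrt(C1 + c^2)


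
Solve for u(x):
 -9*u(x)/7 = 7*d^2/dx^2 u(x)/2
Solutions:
 u(x) = C1*sin(3*sqrt(2)*x/7) + C2*cos(3*sqrt(2)*x/7)


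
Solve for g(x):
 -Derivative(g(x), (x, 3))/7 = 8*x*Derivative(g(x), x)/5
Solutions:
 g(x) = C1 + Integral(C2*airyai(-2*5^(2/3)*7^(1/3)*x/5) + C3*airybi(-2*5^(2/3)*7^(1/3)*x/5), x)


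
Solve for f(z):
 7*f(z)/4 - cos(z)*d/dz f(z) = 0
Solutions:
 f(z) = C1*(sin(z) + 1)^(7/8)/(sin(z) - 1)^(7/8)


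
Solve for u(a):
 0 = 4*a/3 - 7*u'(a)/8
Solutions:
 u(a) = C1 + 16*a^2/21


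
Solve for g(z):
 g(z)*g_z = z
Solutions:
 g(z) = -sqrt(C1 + z^2)
 g(z) = sqrt(C1 + z^2)


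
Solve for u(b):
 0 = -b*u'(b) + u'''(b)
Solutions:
 u(b) = C1 + Integral(C2*airyai(b) + C3*airybi(b), b)


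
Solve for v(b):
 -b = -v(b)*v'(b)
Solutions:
 v(b) = -sqrt(C1 + b^2)
 v(b) = sqrt(C1 + b^2)


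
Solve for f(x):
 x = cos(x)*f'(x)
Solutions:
 f(x) = C1 + Integral(x/cos(x), x)


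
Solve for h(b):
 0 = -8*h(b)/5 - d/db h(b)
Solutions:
 h(b) = C1*exp(-8*b/5)


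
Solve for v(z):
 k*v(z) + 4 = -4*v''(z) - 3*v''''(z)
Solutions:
 v(z) = C1*exp(-sqrt(3)*z*sqrt(-sqrt(4 - 3*k) - 2)/3) + C2*exp(sqrt(3)*z*sqrt(-sqrt(4 - 3*k) - 2)/3) + C3*exp(-sqrt(3)*z*sqrt(sqrt(4 - 3*k) - 2)/3) + C4*exp(sqrt(3)*z*sqrt(sqrt(4 - 3*k) - 2)/3) - 4/k


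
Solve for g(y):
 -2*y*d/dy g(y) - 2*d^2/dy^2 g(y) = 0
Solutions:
 g(y) = C1 + C2*erf(sqrt(2)*y/2)


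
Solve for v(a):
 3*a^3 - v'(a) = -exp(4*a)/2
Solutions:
 v(a) = C1 + 3*a^4/4 + exp(4*a)/8


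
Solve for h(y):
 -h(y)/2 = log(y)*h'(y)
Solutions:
 h(y) = C1*exp(-li(y)/2)


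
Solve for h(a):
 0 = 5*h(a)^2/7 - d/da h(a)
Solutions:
 h(a) = -7/(C1 + 5*a)


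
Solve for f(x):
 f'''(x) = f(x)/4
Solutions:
 f(x) = C3*exp(2^(1/3)*x/2) + (C1*sin(2^(1/3)*sqrt(3)*x/4) + C2*cos(2^(1/3)*sqrt(3)*x/4))*exp(-2^(1/3)*x/4)


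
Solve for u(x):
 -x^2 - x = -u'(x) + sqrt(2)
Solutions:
 u(x) = C1 + x^3/3 + x^2/2 + sqrt(2)*x


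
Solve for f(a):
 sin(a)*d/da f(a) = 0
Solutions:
 f(a) = C1


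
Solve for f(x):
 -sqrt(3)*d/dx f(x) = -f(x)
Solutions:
 f(x) = C1*exp(sqrt(3)*x/3)


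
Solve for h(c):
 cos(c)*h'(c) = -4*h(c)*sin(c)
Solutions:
 h(c) = C1*cos(c)^4


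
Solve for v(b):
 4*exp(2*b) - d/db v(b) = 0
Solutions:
 v(b) = C1 + 2*exp(2*b)


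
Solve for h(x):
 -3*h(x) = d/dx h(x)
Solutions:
 h(x) = C1*exp(-3*x)


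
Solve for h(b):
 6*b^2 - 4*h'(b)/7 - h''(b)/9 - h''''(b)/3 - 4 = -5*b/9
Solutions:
 h(b) = C1 + C2*exp(7^(1/3)*b*(-7/(162 + sqrt(26293))^(1/3) + 7^(1/3)*(162 + sqrt(26293))^(1/3))/42)*sin(sqrt(3)*7^(1/3)*b*(7/(162 + sqrt(26293))^(1/3) + 7^(1/3)*(162 + sqrt(26293))^(1/3))/42) + C3*exp(7^(1/3)*b*(-7/(162 + sqrt(26293))^(1/3) + 7^(1/3)*(162 + sqrt(26293))^(1/3))/42)*cos(sqrt(3)*7^(1/3)*b*(7/(162 + sqrt(26293))^(1/3) + 7^(1/3)*(162 + sqrt(26293))^(1/3))/42) + C4*exp(-7^(1/3)*b*(-7/(162 + sqrt(26293))^(1/3) + 7^(1/3)*(162 + sqrt(26293))^(1/3))/21) + 7*b^3/2 - 14*b^2/9 - 518*b/81


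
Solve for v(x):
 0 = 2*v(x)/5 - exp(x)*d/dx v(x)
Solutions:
 v(x) = C1*exp(-2*exp(-x)/5)


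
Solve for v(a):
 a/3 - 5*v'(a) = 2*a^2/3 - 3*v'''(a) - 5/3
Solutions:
 v(a) = C1 + C2*exp(-sqrt(15)*a/3) + C3*exp(sqrt(15)*a/3) - 2*a^3/45 + a^2/30 + 13*a/75


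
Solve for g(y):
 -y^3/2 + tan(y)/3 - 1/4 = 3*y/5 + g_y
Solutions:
 g(y) = C1 - y^4/8 - 3*y^2/10 - y/4 - log(cos(y))/3


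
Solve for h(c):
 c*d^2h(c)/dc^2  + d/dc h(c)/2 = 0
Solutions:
 h(c) = C1 + C2*sqrt(c)


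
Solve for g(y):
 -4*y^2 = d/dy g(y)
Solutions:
 g(y) = C1 - 4*y^3/3


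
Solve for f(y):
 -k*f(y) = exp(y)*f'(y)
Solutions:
 f(y) = C1*exp(k*exp(-y))


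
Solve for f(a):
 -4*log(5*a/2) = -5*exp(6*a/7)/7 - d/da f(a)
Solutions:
 f(a) = C1 + 4*a*log(a) + 4*a*(-1 - log(2) + log(5)) - 5*exp(6*a/7)/6


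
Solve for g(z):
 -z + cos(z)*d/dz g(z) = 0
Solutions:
 g(z) = C1 + Integral(z/cos(z), z)


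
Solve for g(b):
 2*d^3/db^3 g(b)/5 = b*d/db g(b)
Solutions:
 g(b) = C1 + Integral(C2*airyai(2^(2/3)*5^(1/3)*b/2) + C3*airybi(2^(2/3)*5^(1/3)*b/2), b)


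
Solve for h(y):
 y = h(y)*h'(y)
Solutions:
 h(y) = -sqrt(C1 + y^2)
 h(y) = sqrt(C1 + y^2)


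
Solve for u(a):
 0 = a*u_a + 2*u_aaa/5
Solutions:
 u(a) = C1 + Integral(C2*airyai(-2^(2/3)*5^(1/3)*a/2) + C3*airybi(-2^(2/3)*5^(1/3)*a/2), a)


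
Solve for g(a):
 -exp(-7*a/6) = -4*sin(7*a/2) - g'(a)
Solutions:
 g(a) = C1 + 8*cos(7*a/2)/7 - 6*exp(-7*a/6)/7


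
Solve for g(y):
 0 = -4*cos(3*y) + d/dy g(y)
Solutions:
 g(y) = C1 + 4*sin(3*y)/3


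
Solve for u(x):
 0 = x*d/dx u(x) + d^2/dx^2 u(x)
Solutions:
 u(x) = C1 + C2*erf(sqrt(2)*x/2)


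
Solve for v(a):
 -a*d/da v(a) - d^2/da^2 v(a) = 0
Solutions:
 v(a) = C1 + C2*erf(sqrt(2)*a/2)


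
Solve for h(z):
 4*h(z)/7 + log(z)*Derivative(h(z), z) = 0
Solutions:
 h(z) = C1*exp(-4*li(z)/7)


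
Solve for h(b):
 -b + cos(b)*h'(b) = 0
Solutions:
 h(b) = C1 + Integral(b/cos(b), b)


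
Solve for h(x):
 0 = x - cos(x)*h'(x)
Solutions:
 h(x) = C1 + Integral(x/cos(x), x)


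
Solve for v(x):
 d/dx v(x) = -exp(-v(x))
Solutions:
 v(x) = log(C1 - x)


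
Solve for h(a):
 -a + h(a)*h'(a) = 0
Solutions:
 h(a) = -sqrt(C1 + a^2)
 h(a) = sqrt(C1 + a^2)


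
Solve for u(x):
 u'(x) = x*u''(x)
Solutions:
 u(x) = C1 + C2*x^2


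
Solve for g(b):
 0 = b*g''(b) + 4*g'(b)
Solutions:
 g(b) = C1 + C2/b^3


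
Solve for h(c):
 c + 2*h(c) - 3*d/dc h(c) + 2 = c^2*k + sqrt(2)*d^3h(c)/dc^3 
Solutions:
 h(c) = C1*exp(-c*(-2^(5/6)/(sqrt(2) + sqrt(sqrt(2) + 2))^(1/3) + 2^(2/3)*(sqrt(2) + sqrt(sqrt(2) + 2))^(1/3))/4)*sin(sqrt(3)*c*(2^(5/6)/(sqrt(2) + sqrt(sqrt(2) + 2))^(1/3) + 2^(2/3)*(sqrt(2) + sqrt(sqrt(2) + 2))^(1/3))/4) + C2*exp(-c*(-2^(5/6)/(sqrt(2) + sqrt(sqrt(2) + 2))^(1/3) + 2^(2/3)*(sqrt(2) + sqrt(sqrt(2) + 2))^(1/3))/4)*cos(sqrt(3)*c*(2^(5/6)/(sqrt(2) + sqrt(sqrt(2) + 2))^(1/3) + 2^(2/3)*(sqrt(2) + sqrt(sqrt(2) + 2))^(1/3))/4) + C3*exp(c*(-2^(5/6)/(sqrt(2) + sqrt(sqrt(2) + 2))^(1/3) + 2^(2/3)*(sqrt(2) + sqrt(sqrt(2) + 2))^(1/3))/2) + c^2*k/2 + 3*c*k/2 - c/2 + 9*k/4 - 7/4


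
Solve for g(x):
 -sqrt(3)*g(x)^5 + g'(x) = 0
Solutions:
 g(x) = -(-1/(C1 + 4*sqrt(3)*x))^(1/4)
 g(x) = (-1/(C1 + 4*sqrt(3)*x))^(1/4)
 g(x) = -I*(-1/(C1 + 4*sqrt(3)*x))^(1/4)
 g(x) = I*(-1/(C1 + 4*sqrt(3)*x))^(1/4)


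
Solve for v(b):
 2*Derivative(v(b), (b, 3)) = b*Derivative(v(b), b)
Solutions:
 v(b) = C1 + Integral(C2*airyai(2^(2/3)*b/2) + C3*airybi(2^(2/3)*b/2), b)


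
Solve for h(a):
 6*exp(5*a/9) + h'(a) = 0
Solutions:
 h(a) = C1 - 54*exp(5*a/9)/5


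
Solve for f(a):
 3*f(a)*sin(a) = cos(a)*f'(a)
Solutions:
 f(a) = C1/cos(a)^3


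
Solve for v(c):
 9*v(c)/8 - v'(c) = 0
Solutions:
 v(c) = C1*exp(9*c/8)


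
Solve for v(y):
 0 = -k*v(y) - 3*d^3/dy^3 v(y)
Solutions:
 v(y) = C1*exp(3^(2/3)*y*(-k)^(1/3)/3) + C2*exp(y*(-k)^(1/3)*(-3^(2/3) + 3*3^(1/6)*I)/6) + C3*exp(-y*(-k)^(1/3)*(3^(2/3) + 3*3^(1/6)*I)/6)


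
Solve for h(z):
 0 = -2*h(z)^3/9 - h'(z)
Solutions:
 h(z) = -3*sqrt(2)*sqrt(-1/(C1 - 2*z))/2
 h(z) = 3*sqrt(2)*sqrt(-1/(C1 - 2*z))/2


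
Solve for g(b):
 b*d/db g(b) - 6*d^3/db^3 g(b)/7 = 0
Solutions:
 g(b) = C1 + Integral(C2*airyai(6^(2/3)*7^(1/3)*b/6) + C3*airybi(6^(2/3)*7^(1/3)*b/6), b)


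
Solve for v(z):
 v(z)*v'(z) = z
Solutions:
 v(z) = -sqrt(C1 + z^2)
 v(z) = sqrt(C1 + z^2)


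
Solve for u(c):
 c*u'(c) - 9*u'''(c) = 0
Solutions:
 u(c) = C1 + Integral(C2*airyai(3^(1/3)*c/3) + C3*airybi(3^(1/3)*c/3), c)


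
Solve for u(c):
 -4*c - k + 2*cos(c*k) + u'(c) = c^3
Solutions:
 u(c) = C1 + c^4/4 + 2*c^2 + c*k - 2*sin(c*k)/k


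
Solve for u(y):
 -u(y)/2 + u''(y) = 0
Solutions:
 u(y) = C1*exp(-sqrt(2)*y/2) + C2*exp(sqrt(2)*y/2)


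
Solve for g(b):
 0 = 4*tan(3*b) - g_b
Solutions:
 g(b) = C1 - 4*log(cos(3*b))/3


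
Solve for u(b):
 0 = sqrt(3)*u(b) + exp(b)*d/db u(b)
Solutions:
 u(b) = C1*exp(sqrt(3)*exp(-b))


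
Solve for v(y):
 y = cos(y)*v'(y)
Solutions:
 v(y) = C1 + Integral(y/cos(y), y)


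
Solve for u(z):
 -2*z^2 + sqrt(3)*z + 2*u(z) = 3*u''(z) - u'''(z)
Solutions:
 u(z) = z^2 - sqrt(3)*z/2 + (C1 + C2*exp(-sqrt(3)*z) + C3*exp(sqrt(3)*z))*exp(z) + 3


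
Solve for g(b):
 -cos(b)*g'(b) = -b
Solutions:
 g(b) = C1 + Integral(b/cos(b), b)


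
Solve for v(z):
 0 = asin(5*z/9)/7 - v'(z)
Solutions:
 v(z) = C1 + z*asin(5*z/9)/7 + sqrt(81 - 25*z^2)/35


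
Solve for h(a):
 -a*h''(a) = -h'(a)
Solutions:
 h(a) = C1 + C2*a^2


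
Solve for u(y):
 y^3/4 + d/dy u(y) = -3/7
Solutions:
 u(y) = C1 - y^4/16 - 3*y/7


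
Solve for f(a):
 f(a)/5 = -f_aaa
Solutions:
 f(a) = C3*exp(-5^(2/3)*a/5) + (C1*sin(sqrt(3)*5^(2/3)*a/10) + C2*cos(sqrt(3)*5^(2/3)*a/10))*exp(5^(2/3)*a/10)


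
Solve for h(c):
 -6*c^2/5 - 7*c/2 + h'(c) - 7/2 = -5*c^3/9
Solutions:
 h(c) = C1 - 5*c^4/36 + 2*c^3/5 + 7*c^2/4 + 7*c/2


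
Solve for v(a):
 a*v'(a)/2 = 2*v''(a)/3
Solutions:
 v(a) = C1 + C2*erfi(sqrt(6)*a/4)


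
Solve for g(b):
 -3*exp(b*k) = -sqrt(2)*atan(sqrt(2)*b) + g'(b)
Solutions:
 g(b) = C1 + sqrt(2)*(b*atan(sqrt(2)*b) - sqrt(2)*log(2*b^2 + 1)/4) - 3*Piecewise((exp(b*k)/k, Ne(k, 0)), (b, True))


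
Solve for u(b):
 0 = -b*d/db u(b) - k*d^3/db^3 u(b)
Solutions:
 u(b) = C1 + Integral(C2*airyai(b*(-1/k)^(1/3)) + C3*airybi(b*(-1/k)^(1/3)), b)


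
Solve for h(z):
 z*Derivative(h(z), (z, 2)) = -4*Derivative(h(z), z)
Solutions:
 h(z) = C1 + C2/z^3


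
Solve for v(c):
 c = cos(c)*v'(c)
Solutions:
 v(c) = C1 + Integral(c/cos(c), c)


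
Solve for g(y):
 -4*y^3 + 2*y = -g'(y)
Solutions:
 g(y) = C1 + y^4 - y^2


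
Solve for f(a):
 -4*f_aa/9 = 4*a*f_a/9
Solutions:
 f(a) = C1 + C2*erf(sqrt(2)*a/2)


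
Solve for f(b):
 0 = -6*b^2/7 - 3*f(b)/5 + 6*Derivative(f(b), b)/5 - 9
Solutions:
 f(b) = C1*exp(b/2) - 10*b^2/7 - 40*b/7 - 185/7


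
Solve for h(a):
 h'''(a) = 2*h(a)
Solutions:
 h(a) = C3*exp(2^(1/3)*a) + (C1*sin(2^(1/3)*sqrt(3)*a/2) + C2*cos(2^(1/3)*sqrt(3)*a/2))*exp(-2^(1/3)*a/2)


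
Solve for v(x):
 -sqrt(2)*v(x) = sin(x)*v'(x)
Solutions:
 v(x) = C1*(cos(x) + 1)^(sqrt(2)/2)/(cos(x) - 1)^(sqrt(2)/2)


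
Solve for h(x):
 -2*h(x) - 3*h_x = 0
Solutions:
 h(x) = C1*exp(-2*x/3)


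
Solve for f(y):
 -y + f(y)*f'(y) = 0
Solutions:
 f(y) = -sqrt(C1 + y^2)
 f(y) = sqrt(C1 + y^2)


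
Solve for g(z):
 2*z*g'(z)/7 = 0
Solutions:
 g(z) = C1


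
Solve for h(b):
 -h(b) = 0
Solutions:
 h(b) = 0


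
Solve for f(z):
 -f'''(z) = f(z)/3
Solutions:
 f(z) = C3*exp(-3^(2/3)*z/3) + (C1*sin(3^(1/6)*z/2) + C2*cos(3^(1/6)*z/2))*exp(3^(2/3)*z/6)


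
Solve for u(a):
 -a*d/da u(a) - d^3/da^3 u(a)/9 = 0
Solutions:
 u(a) = C1 + Integral(C2*airyai(-3^(2/3)*a) + C3*airybi(-3^(2/3)*a), a)


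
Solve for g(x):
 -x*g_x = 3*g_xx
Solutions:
 g(x) = C1 + C2*erf(sqrt(6)*x/6)


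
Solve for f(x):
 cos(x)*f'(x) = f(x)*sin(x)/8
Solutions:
 f(x) = C1/cos(x)^(1/8)


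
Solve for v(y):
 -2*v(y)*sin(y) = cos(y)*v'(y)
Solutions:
 v(y) = C1*cos(y)^2


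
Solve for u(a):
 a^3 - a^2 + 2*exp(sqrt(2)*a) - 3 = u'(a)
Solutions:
 u(a) = C1 + a^4/4 - a^3/3 - 3*a + sqrt(2)*exp(sqrt(2)*a)


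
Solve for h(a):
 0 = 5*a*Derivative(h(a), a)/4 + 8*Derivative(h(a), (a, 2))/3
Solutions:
 h(a) = C1 + C2*erf(sqrt(15)*a/8)


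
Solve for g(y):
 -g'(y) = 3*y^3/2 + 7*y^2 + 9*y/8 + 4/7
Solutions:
 g(y) = C1 - 3*y^4/8 - 7*y^3/3 - 9*y^2/16 - 4*y/7


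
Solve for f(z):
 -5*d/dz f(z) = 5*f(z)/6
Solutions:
 f(z) = C1*exp(-z/6)


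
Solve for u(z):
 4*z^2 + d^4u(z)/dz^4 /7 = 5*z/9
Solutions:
 u(z) = C1 + C2*z + C3*z^2 + C4*z^3 - 7*z^6/90 + 7*z^5/216


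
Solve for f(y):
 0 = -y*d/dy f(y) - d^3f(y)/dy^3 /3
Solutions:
 f(y) = C1 + Integral(C2*airyai(-3^(1/3)*y) + C3*airybi(-3^(1/3)*y), y)


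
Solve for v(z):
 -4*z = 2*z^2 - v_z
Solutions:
 v(z) = C1 + 2*z^3/3 + 2*z^2


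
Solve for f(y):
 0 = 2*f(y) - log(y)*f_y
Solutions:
 f(y) = C1*exp(2*li(y))


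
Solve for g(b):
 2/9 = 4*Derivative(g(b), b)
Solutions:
 g(b) = C1 + b/18


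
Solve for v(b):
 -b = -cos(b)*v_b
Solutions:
 v(b) = C1 + Integral(b/cos(b), b)


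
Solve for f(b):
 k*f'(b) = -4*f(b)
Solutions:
 f(b) = C1*exp(-4*b/k)


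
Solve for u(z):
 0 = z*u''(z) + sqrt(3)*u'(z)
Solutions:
 u(z) = C1 + C2*z^(1 - sqrt(3))


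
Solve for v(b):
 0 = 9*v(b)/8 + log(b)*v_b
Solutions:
 v(b) = C1*exp(-9*li(b)/8)


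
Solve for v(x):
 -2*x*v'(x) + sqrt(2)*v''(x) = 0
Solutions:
 v(x) = C1 + C2*erfi(2^(3/4)*x/2)


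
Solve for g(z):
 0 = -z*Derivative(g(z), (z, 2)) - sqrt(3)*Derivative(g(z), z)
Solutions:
 g(z) = C1 + C2*z^(1 - sqrt(3))


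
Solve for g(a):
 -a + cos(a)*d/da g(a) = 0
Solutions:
 g(a) = C1 + Integral(a/cos(a), a)


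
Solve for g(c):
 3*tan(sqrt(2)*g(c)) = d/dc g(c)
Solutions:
 g(c) = sqrt(2)*(pi - asin(C1*exp(3*sqrt(2)*c)))/2
 g(c) = sqrt(2)*asin(C1*exp(3*sqrt(2)*c))/2


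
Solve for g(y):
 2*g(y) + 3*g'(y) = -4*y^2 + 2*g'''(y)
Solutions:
 g(y) = C1*exp(-2^(1/3)*y*(2^(1/3)/(sqrt(2) + 2)^(1/3) + (sqrt(2) + 2)^(1/3))/4)*sin(2^(1/3)*sqrt(3)*y*(-(sqrt(2) + 2)^(1/3) + 2^(1/3)/(sqrt(2) + 2)^(1/3))/4) + C2*exp(-2^(1/3)*y*(2^(1/3)/(sqrt(2) + 2)^(1/3) + (sqrt(2) + 2)^(1/3))/4)*cos(2^(1/3)*sqrt(3)*y*(-(sqrt(2) + 2)^(1/3) + 2^(1/3)/(sqrt(2) + 2)^(1/3))/4) + C3*exp(2^(1/3)*y*(2^(1/3)/(sqrt(2) + 2)^(1/3) + (sqrt(2) + 2)^(1/3))/2) - 2*y^2 + 6*y - 9


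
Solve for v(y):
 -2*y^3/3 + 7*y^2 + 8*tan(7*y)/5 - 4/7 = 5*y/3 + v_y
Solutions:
 v(y) = C1 - y^4/6 + 7*y^3/3 - 5*y^2/6 - 4*y/7 - 8*log(cos(7*y))/35


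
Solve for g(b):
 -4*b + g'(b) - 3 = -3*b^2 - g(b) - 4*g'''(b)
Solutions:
 g(b) = C3*exp(-b/2) - 3*b^2 + 10*b + (C1*sin(sqrt(7)*b/4) + C2*cos(sqrt(7)*b/4))*exp(b/4) - 7


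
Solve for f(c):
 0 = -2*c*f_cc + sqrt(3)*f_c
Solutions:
 f(c) = C1 + C2*c^(sqrt(3)/2 + 1)


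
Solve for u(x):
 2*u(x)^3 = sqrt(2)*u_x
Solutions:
 u(x) = -sqrt(2)*sqrt(-1/(C1 + sqrt(2)*x))/2
 u(x) = sqrt(2)*sqrt(-1/(C1 + sqrt(2)*x))/2


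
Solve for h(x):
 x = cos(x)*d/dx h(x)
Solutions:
 h(x) = C1 + Integral(x/cos(x), x)


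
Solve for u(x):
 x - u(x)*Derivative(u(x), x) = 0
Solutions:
 u(x) = -sqrt(C1 + x^2)
 u(x) = sqrt(C1 + x^2)


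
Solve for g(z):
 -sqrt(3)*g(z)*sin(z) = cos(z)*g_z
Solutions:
 g(z) = C1*cos(z)^(sqrt(3))


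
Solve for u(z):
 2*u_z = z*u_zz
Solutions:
 u(z) = C1 + C2*z^3


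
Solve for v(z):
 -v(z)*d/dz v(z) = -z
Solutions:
 v(z) = -sqrt(C1 + z^2)
 v(z) = sqrt(C1 + z^2)


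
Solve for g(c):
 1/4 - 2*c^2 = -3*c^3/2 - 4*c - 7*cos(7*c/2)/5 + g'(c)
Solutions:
 g(c) = C1 + 3*c^4/8 - 2*c^3/3 + 2*c^2 + c/4 + 2*sin(7*c/2)/5


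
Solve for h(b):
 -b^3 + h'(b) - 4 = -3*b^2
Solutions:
 h(b) = C1 + b^4/4 - b^3 + 4*b


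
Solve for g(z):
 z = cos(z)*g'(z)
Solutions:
 g(z) = C1 + Integral(z/cos(z), z)


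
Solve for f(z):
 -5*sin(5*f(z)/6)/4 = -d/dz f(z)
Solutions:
 -5*z/4 + 3*log(cos(5*f(z)/6) - 1)/5 - 3*log(cos(5*f(z)/6) + 1)/5 = C1


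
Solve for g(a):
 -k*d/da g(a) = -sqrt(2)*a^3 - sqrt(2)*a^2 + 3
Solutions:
 g(a) = C1 + sqrt(2)*a^4/(4*k) + sqrt(2)*a^3/(3*k) - 3*a/k


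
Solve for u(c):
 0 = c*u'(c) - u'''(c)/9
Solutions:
 u(c) = C1 + Integral(C2*airyai(3^(2/3)*c) + C3*airybi(3^(2/3)*c), c)


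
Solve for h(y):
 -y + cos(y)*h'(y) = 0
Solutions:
 h(y) = C1 + Integral(y/cos(y), y)


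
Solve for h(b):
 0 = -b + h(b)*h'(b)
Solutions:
 h(b) = -sqrt(C1 + b^2)
 h(b) = sqrt(C1 + b^2)


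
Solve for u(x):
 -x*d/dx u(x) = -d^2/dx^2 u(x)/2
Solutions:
 u(x) = C1 + C2*erfi(x)


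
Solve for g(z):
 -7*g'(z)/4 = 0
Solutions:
 g(z) = C1


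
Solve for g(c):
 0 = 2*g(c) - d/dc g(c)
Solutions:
 g(c) = C1*exp(2*c)


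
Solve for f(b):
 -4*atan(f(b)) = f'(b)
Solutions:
 Integral(1/atan(_y), (_y, f(b))) = C1 - 4*b


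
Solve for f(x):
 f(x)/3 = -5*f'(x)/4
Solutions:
 f(x) = C1*exp(-4*x/15)


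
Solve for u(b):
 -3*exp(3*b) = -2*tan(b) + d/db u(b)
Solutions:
 u(b) = C1 - exp(3*b) - 2*log(cos(b))


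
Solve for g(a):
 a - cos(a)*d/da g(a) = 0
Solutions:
 g(a) = C1 + Integral(a/cos(a), a)


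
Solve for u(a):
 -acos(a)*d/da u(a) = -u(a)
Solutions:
 u(a) = C1*exp(Integral(1/acos(a), a))


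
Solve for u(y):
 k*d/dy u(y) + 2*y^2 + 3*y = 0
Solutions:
 u(y) = C1 - 2*y^3/(3*k) - 3*y^2/(2*k)


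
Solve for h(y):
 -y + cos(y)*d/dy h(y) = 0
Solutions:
 h(y) = C1 + Integral(y/cos(y), y)
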